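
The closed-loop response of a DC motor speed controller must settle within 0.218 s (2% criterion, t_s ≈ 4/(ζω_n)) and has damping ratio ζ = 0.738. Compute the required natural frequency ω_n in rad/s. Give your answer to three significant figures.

ω_n ≈ 24.9 rad/s

Rearranging t_s ≈ 4/(ζω_n) gives ω_n = 4/(ζ·t_s) = 4/(0.738 × 0.218) = 24.9 rad/s.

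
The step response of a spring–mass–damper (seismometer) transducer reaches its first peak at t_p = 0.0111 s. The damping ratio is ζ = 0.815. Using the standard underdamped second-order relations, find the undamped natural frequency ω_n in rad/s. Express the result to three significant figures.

ω_n ≈ 488 rad/s

Peak time t_p = π/ω_d, so ω_d = π/t_p = π/0.0111 = 283 rad/s.
ω_n = ω_d/√(1−ζ²) = 283/√0.336 = 488 rad/s.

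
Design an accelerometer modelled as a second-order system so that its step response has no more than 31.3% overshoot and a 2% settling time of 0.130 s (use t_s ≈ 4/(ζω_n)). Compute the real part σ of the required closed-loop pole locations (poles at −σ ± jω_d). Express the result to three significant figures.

The settling-time spec alone fixes σ = ζω_n = 4/t_s = 4/0.130 = 30.8.
(Overshoot then fixes ζ = 0.347 and hence ω_d = σ·√(1−ζ²)/ζ = 83.2 rad/s.)

σ ≈ 30.8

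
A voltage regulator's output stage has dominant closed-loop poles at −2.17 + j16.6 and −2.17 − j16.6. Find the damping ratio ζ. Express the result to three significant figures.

The poles are at −σ ± jω_d with σ = 2.17 and ω_d = 16.6, so ω_n = √(σ²+ω_d²) = 16.7 rad/s and ζ = σ/ω_n = 0.130.

ζ ≈ 0.130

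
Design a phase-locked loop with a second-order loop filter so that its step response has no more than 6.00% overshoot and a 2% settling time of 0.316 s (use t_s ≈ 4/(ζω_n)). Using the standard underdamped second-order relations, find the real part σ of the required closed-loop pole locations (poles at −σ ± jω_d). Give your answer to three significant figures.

The settling-time spec alone fixes σ = ζω_n = 4/t_s = 4/0.316 = 12.7.
(Overshoot then fixes ζ = 0.667 and hence ω_d = σ·√(1−ζ²)/ζ = 14.1 rad/s.)

σ ≈ 12.7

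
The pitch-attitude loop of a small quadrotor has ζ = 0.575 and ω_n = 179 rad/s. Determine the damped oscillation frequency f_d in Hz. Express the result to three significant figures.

f_d ≈ 23.3 Hz

ω_d = ω_n√(1−ζ²) = 179·√0.669 = 146 rad/s.
f_d = ω_d/(2π) = 23.3 Hz.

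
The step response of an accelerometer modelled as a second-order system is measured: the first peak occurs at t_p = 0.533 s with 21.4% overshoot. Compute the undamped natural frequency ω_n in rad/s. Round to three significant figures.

ζ from %OS: ζ = |ln 0.214|/√(π²+ln²0.214) = 0.441.
From t_p = π/ω_d, ω_d = π/0.533 = 5.89 rad/s, so ω_n = ω_d/√(1−ζ²) = 6.57 rad/s.

ω_n ≈ 6.57 rad/s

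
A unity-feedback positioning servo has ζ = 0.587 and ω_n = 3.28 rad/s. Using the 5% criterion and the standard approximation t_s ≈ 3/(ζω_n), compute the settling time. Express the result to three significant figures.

t_s ≈ 1.56 s

t_s ≈ 3/(ζω_n) = 3/(0.587 × 3.28) = 1.56 s.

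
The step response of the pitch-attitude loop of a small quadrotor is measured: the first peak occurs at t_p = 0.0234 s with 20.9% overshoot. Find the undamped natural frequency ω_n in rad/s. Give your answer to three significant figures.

The overshoot fixes ζ = −ln(OS)/√(π²+ln²(OS)) = 0.446.
From t_p = π/ω_d, ω_d = π/0.0234 = 134 rad/s, so ω_n = ω_d/√(1−ζ²) = 150 rad/s.

ω_n ≈ 150 rad/s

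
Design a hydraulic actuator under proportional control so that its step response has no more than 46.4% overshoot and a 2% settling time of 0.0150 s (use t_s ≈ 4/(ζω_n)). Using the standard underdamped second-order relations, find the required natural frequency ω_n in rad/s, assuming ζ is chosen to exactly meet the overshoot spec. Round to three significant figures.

From %OS = 100·exp(−πζ/√(1−ζ²)), invert to get ζ = −ln(OS)/√(π² + ln²(OS)) with OS = 0.464.
−ln 0.464 = 0.7679, so ζ = 0.7679/√(π² + 0.5896) = 0.237.
Then ω_n = 4/(ζ t_s) = 4/(0.237 × 0.0150) = 1120 rad/s.

ω_n ≈ 1120 rad/s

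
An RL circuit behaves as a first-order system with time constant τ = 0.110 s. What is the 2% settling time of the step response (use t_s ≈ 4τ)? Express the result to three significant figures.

t_s ≈ 0.440 s

t_s ≈ 4τ = 0.440 s.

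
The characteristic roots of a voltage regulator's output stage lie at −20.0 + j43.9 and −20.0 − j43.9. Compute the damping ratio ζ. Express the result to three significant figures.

ζ ≈ 0.415

|pole| = ω_n = √(20.0² + 43.9²) = 48.2 rad/s; ζ = cos θ = σ/ω_n = 0.415.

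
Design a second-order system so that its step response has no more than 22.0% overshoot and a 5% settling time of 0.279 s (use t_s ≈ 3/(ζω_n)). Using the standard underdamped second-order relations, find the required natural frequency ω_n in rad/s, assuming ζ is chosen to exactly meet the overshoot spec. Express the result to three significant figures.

Inverting the overshoot relation: ζ = |ln 0.220|/√(π² + ln²0.220) = 0.434.
Then ω_n = 3/(ζ t_s) = 3/(0.434 × 0.279) = 24.8 rad/s.

ω_n ≈ 24.8 rad/s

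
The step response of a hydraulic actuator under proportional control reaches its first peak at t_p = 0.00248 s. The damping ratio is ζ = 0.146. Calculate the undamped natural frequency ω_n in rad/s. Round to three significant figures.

ω_n ≈ 1280 rad/s

Peak time t_p = π/ω_d, so ω_d = π/t_p = π/0.00248 = 1270 rad/s.
ω_n = ω_d/√(1−ζ²) = 1270/√0.979 = 1280 rad/s.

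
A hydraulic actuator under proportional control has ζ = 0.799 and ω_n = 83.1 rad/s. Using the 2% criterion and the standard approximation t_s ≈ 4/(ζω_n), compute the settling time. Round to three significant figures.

t_s ≈ 4/(ζω_n) = 4/(0.799 × 83.1) = 0.0602 s.

t_s ≈ 0.0602 s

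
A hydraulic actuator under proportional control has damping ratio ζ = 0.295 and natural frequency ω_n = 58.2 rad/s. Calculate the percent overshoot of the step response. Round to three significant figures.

For an underdamped second-order system, %OS = 100·exp(−πζ/√(1−ζ²)).
πζ/√(1−ζ²) = π·0.295/√(1−0.0870) = 0.9699, so %OS = 100·e^(−0.9699) = 37.9%.

%OS ≈ 37.9%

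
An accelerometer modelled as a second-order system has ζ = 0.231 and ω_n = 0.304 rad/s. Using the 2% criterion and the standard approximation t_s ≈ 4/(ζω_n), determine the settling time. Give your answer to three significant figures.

t_s ≈ 4/(ζω_n) = 4/(0.231 × 0.304) = 57.0 s.

t_s ≈ 57.0 s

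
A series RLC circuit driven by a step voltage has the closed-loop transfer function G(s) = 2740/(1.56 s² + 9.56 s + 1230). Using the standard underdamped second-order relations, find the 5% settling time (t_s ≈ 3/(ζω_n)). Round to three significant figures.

t_s ≈ 0.979 s

Dividing through by 1.56: denominator becomes s² + 6.128 s + 788.5.
So ω_n = √788.5 = 28.1 rad/s and ζ = 6.128/(2·28.1) = 0.109.
t_s ≈ 3/(ζω_n) = 0.979 s.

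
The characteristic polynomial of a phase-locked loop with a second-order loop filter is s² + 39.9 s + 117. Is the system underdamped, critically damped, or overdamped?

a² − 4b = 1100 > 0 (two distinct real roots); the system is overdamped.

overdamped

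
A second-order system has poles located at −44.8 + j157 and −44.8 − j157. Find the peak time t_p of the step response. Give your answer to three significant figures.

t_p ≈ 0.0200 s

t_p = π/ω_d with ω_d = 157 (the imaginary part), so t_p = 0.0200 s.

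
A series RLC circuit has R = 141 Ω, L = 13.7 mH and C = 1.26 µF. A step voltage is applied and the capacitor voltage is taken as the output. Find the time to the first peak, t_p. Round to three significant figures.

t_p ≈ 0.000560 s

For a series RLC circuit (capacitor voltage as output), ω_n = 1/√(LC) = 1/√(13.7 mH · 1.26 µF) = 7610 rad/s.
ζ = (R/2)·√(C/L) = (141/2)·√(1.26 µF/13.7 mH) = 0.676.
The damped frequency ω_d = ω_n√(1−ζ²) = 5610 rad/s. t_p = π/ω_d = 0.000560 s.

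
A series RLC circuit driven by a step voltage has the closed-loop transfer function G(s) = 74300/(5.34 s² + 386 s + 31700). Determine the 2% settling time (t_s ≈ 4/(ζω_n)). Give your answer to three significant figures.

Dividing through by 5.34: denominator becomes s² + 72.28 s + 5936.
So ω_n = √5936 = 77.0 rad/s and ζ = 72.28/(2·77.0) = 0.469.
t_s ≈ 4/(ζω_n) = 0.111 s.

t_s ≈ 0.111 s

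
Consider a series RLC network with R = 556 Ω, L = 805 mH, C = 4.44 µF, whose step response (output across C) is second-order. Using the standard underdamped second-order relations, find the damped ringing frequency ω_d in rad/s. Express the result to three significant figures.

ω_d ≈ 401 rad/s

For a series RLC circuit (capacitor voltage as output), ω_n = 1/√(LC) = 1/√(805 mH · 4.44 µF) = 529 rad/s.
ζ = (R/2)·√(C/L) = (556/2)·√(4.44 µF/805 mH) = 0.653.
ω_d = ω_n√(1−ζ²) = 401 rad/s.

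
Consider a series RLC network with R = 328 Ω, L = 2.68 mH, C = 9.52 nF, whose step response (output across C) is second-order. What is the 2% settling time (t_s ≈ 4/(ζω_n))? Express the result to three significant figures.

For a series RLC circuit (capacitor voltage as output), ω_n = 1/√(LC) = 1/√(2.68 mH · 9.52 nF) = 198000 rad/s.
ζ = (R/2)·√(C/L) = (328/2)·√(9.52 nF/2.68 mH) = 0.309.
t_s ≈ 4/(ζω_n) = 0.0000654 s.

t_s ≈ 0.0000654 s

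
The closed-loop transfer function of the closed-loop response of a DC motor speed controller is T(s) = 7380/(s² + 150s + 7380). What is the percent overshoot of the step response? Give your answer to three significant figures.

Comparing the denominator to s² + 2ζω_n s + ω_n²: ω_n = √7380 = 85.9 rad/s, and 2ζω_n = 150 so ζ = 150/(2·85.9) = 0.873.
%OS = 100·exp(−πζ/√(1−ζ²)) = 0.361%.

%OS ≈ 0.361%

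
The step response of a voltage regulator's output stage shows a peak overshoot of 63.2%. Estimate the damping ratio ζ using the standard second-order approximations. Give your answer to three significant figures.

ζ ≈ 0.145

ζ = −ln(OS)/√(π² + (ln OS)²). With OS = 0.632, ln OS = −0.4589 and ζ = 0.4589/3.175 = 0.145.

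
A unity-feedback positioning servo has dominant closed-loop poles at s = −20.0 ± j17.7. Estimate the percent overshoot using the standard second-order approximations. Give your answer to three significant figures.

%OS ≈ 2.87%

The poles are at −σ ± jω_d with σ = 20.0 and ω_d = 17.7, so ω_n = √(σ²+ω_d²) = 26.7 rad/s and ζ = σ/ω_n = 0.749.
%OS = 100 e^{−πζ/√(1−ζ²)} with ζ = 0.749 gives 2.87%.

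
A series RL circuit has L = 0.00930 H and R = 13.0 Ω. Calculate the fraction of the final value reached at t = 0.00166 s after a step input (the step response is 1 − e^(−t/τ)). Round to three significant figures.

τ = L/R = 0.00930/13.0 = 0.000715 s.
y(t)/y_∞ = 1 − e^(−t/τ) = 1 − e^(−0.00166/0.000715) = 1 − e^(−2.32) = 0.902.

y/y_∞ ≈ 0.902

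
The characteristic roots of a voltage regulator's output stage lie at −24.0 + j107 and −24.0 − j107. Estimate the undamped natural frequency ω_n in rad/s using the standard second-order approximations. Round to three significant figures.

With σ = 24.0, ω_d = 107: ω_n = √(σ²+ω_d²) = 110 rad/s, ζ = σ/ω_n = 0.219.

ω_n ≈ 110 rad/s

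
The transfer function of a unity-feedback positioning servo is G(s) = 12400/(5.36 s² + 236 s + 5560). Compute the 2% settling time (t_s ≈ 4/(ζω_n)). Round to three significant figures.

t_s ≈ 0.182 s

Dividing through by 5.36: denominator becomes s² + 44.03 s + 1037.
So ω_n = √1037 = 32.2 rad/s and ζ = 44.03/(2·32.2) = 0.684.
t_s ≈ 4/(ζω_n) = 0.182 s.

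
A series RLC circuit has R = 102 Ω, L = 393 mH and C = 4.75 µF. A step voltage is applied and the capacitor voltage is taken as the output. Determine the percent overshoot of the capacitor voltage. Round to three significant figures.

For a series RLC circuit (capacitor voltage as output), ω_n = 1/√(LC) = 1/√(393 mH · 4.75 µF) = 732 rad/s.
ζ = (R/2)·√(C/L) = (102/2)·√(4.75 µF/393 mH) = 0.177.
%OS = 100 e^{−πζ/√(1−ζ²)} with ζ = 0.177 gives 56.8%.

%OS ≈ 56.8%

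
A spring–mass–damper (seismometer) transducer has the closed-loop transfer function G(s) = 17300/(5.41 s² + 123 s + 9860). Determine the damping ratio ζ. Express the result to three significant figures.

Dividing through by 5.41: denominator becomes s² + 22.74 s + 1823.
So ω_n = √1823 = 42.7 rad/s and ζ = 22.74/(2·42.7) = 0.266.

ζ ≈ 0.266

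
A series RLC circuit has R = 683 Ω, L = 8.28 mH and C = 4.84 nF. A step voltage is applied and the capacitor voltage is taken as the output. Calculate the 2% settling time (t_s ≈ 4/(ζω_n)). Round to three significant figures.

t_s ≈ 0.0000970 s

For a series RLC circuit (capacitor voltage as output), ω_n = 1/√(LC) = 1/√(8.28 mH · 4.84 nF) = 158000 rad/s.
ζ = (R/2)·√(C/L) = (683/2)·√(4.84 nF/8.28 mH) = 0.261.
t_s ≈ 4/(ζω_n) = 0.0000970 s.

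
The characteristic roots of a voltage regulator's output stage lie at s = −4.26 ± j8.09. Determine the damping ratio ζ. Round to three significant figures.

With σ = 4.26, ω_d = 8.09: ω_n = √(σ²+ω_d²) = 9.14 rad/s, ζ = σ/ω_n = 0.466.

ζ ≈ 0.466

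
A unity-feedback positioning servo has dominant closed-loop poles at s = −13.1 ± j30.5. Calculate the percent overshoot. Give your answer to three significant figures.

With σ = 13.1, ω_d = 30.5: ω_n = √(σ²+ω_d²) = 33.2 rad/s, ζ = σ/ω_n = 0.395.
%OS = 100·exp(−πζ/√(1−ζ²)) = 25.9%.

%OS ≈ 25.9%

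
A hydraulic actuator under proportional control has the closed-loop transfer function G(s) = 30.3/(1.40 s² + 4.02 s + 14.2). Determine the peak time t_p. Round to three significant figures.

Dividing through by 1.40: denominator becomes s² + 2.871 s + 10.14.
So ω_n = √10.14 = 3.18 rad/s and ζ = 2.871/(2·3.18) = 0.451.
The damped frequency ω_d = ω_n√(1−ζ²) = 2.84 rad/s. t_p = π/ω_d = 1.11 s.

t_p ≈ 1.11 s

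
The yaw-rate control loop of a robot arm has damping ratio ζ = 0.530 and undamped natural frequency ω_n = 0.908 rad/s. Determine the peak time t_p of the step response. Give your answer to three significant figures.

The damped frequency is ω_d = ω_n√(1−ζ²) = 0.908·√(1−0.281) = 0.770 rad/s.
Peak time t_p = π/ω_d = π/0.770 = 4.08 s.

t_p ≈ 4.08 s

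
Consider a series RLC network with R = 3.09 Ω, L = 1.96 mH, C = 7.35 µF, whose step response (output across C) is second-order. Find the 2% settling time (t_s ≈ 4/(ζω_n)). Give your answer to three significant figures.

t_s ≈ 0.00507 s

For a series RLC circuit (capacitor voltage as output), ω_n = 1/√(LC) = 1/√(1.96 mH · 7.35 µF) = 8330 rad/s.
ζ = (R/2)·√(C/L) = (3.09/2)·√(7.35 µF/1.96 mH) = 0.0946.
t_s ≈ 4/(ζω_n) = 0.00507 s.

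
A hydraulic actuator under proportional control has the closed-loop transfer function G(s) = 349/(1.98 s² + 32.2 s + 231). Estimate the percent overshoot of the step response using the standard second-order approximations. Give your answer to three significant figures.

Dividing through by 1.98: denominator becomes s² + 16.26 s + 116.7.
So ω_n = √116.7 = 10.8 rad/s and ζ = 16.26/(2·10.8) = 0.753.
%OS = 100 e^{−πζ/√(1−ζ²)} with ζ = 0.753 gives 2.75%.

%OS ≈ 2.75%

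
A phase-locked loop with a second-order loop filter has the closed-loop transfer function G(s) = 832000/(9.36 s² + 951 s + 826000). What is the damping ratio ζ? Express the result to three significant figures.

ζ ≈ 0.171

Dividing through by 9.36: denominator becomes s² + 101.6 s + 88250.
So ω_n = √88250 = 297 rad/s and ζ = 101.6/(2·297) = 0.171.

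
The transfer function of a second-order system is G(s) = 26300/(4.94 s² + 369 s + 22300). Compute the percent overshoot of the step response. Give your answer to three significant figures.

%OS ≈ 12.2%

Dividing through by 4.94: denominator becomes s² + 74.70 s + 4514.
So ω_n = √4514 = 67.2 rad/s and ζ = 74.70/(2·67.2) = 0.556.
%OS = 100 e^{−πζ/√(1−ζ²)} with ζ = 0.556 gives 12.2%.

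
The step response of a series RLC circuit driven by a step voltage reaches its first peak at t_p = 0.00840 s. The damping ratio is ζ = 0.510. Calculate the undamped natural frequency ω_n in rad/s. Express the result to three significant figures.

Peak time t_p = π/ω_d, so ω_d = π/t_p = π/0.00840 = 374 rad/s.
ω_n = ω_d/√(1−ζ²) = 374/√0.740 = 435 rad/s.

ω_n ≈ 435 rad/s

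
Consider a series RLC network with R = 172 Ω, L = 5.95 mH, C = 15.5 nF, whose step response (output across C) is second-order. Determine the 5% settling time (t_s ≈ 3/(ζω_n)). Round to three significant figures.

t_s ≈ 0.000208 s

For a series RLC circuit (capacitor voltage as output), ω_n = 1/√(LC) = 1/√(5.95 mH · 15.5 nF) = 104000 rad/s.
ζ = (R/2)·√(C/L) = (172/2)·√(15.5 nF/5.95 mH) = 0.139.
t_s ≈ 3/(ζω_n) = 0.000208 s.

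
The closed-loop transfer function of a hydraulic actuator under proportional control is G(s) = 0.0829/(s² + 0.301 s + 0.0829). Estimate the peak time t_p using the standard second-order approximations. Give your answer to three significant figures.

Comparing the denominator to s² + 2ζω_n s + ω_n²: ω_n = √0.0829 = 0.288 rad/s, and 2ζω_n = 0.301 so ζ = 0.301/(2·0.288) = 0.523.
ω_d = 0.288·√(1 − 0.523²) = 0.245 rad/s. Then t_p = π/ω_d = 12.8 s.

t_p ≈ 12.8 s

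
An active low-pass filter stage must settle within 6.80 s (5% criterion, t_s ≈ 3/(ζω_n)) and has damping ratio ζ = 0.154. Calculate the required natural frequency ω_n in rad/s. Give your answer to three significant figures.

Rearranging t_s ≈ 3/(ζω_n) gives ω_n = 3/(ζ·t_s) = 3/(0.154 × 6.80) = 2.86 rad/s.

ω_n ≈ 2.86 rad/s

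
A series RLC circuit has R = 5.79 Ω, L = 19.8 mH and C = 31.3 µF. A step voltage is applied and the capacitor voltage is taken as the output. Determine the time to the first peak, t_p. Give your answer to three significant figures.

t_p ≈ 0.00249 s

For a series RLC circuit (capacitor voltage as output), ω_n = 1/√(LC) = 1/√(19.8 mH · 31.3 µF) = 1270 rad/s.
ζ = (R/2)·√(C/L) = (5.79/2)·√(31.3 µF/19.8 mH) = 0.115.
ω_d = 1270·√(1 − 0.115²) = 1260 rad/s. t_p = π/ω_d = 0.00249 s.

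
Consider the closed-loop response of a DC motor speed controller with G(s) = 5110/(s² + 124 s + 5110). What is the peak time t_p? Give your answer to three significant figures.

Matching coefficients with s² + 2ζω_n s + ω_n² gives ω_n² = 5110 ⇒ ω_n = 71.5 rad/s, and ζ = 124/(2ω_n) = 0.867.
The damped frequency ω_d = ω_n√(1−ζ²) = 35.6 rad/s. Then t_p = π/ω_d = 0.0883 s.

t_p ≈ 0.0883 s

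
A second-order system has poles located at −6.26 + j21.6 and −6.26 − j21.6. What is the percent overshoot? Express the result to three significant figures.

With σ = 6.26, ω_d = 21.6: ω_n = √(σ²+ω_d²) = 22.5 rad/s, ζ = σ/ω_n = 0.278.
%OS = 100·exp(−πζ/√(1−ζ²)) = 40.2%.

%OS ≈ 40.2%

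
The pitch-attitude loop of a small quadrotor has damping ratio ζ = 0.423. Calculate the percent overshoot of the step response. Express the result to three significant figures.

For an underdamped second-order system, %OS = 100·exp(−πζ/√(1−ζ²)).
πζ/√(1−ζ²) = π·0.423/√(1−0.179) = 1.467, so %OS = 100·e^(−1.467) = 23.1%.

%OS ≈ 23.1%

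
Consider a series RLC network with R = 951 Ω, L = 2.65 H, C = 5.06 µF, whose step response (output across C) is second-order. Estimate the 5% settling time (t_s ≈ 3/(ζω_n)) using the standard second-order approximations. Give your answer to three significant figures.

For a series RLC circuit (capacitor voltage as output), ω_n = 1/√(LC) = 1/√(2.65 H · 5.06 µF) = 273 rad/s.
ζ = (R/2)·√(C/L) = (951/2)·√(5.06 µF/2.65 H) = 0.657.
t_s ≈ 3/(ζω_n) = 0.0167 s.

t_s ≈ 0.0167 s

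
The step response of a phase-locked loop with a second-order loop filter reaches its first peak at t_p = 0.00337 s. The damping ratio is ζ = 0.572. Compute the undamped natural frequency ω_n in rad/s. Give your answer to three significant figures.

Peak time t_p = π/ω_d, so ω_d = π/t_p = π/0.00337 = 932 rad/s.
ω_n = ω_d/√(1−ζ²) = 932/√0.673 = 1140 rad/s.

ω_n ≈ 1140 rad/s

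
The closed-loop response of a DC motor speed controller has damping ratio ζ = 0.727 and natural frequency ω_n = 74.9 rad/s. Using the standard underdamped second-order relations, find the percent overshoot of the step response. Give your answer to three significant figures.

%OS ≈ 3.59%

For an underdamped second-order system, %OS = 100·exp(−πζ/√(1−ζ²)).
πζ/√(1−ζ²) = π·0.727/√(1−0.529) = 3.326, so %OS = 100·e^(−3.326) = 3.59%.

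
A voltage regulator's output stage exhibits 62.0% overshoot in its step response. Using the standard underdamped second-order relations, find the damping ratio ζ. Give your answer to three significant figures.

ζ = −ln(OS)/√(π² + (ln OS)²). With OS = 0.620, ln OS = −0.4780 and ζ = 0.4780/3.178 = 0.150.

ζ ≈ 0.150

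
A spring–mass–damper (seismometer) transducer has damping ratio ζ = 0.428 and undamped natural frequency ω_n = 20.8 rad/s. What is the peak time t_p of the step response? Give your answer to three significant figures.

The damped frequency is ω_d = ω_n√(1−ζ²) = 20.8·√(1−0.183) = 18.8 rad/s.
Peak time t_p = π/ω_d = π/18.8 = 0.167 s.

t_p ≈ 0.167 s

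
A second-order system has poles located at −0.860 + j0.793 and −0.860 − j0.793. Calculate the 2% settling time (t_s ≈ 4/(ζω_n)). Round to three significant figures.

For poles at −σ ± jω_d, ζω_n = σ = 0.860, so t_s ≈ 4/σ = 4.65 s.

t_s ≈ 4.65 s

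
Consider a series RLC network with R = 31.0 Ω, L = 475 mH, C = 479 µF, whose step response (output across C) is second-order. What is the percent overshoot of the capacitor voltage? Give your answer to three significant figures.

%OS ≈ 16.9%

For a series RLC circuit (capacitor voltage as output), ω_n = 1/√(LC) = 1/√(475 mH · 479 µF) = 66.3 rad/s.
ζ = (R/2)·√(C/L) = (31.0/2)·√(479 µF/475 mH) = 0.492.
%OS = 100·exp(−πζ/√(1−ζ²)) = 16.9%.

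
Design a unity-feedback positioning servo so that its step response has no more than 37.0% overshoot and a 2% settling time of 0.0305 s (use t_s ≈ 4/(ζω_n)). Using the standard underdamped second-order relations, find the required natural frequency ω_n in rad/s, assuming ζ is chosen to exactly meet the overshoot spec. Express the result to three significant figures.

ζ = −ln(OS)/√(π² + (ln OS)²). With OS = 0.370, ln OS = −0.9943 and ζ = 0.9943/3.295 = 0.302.
Then ω_n = 4/(ζ t_s) = 4/(0.302 × 0.0305) = 435 rad/s.

ω_n ≈ 435 rad/s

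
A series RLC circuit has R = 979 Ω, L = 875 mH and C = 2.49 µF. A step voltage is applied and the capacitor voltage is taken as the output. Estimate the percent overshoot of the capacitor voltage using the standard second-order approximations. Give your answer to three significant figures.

For a series RLC circuit (capacitor voltage as output), ω_n = 1/√(LC) = 1/√(875 mH · 2.49 µF) = 677 rad/s.
ζ = (R/2)·√(C/L) = (979/2)·√(2.49 µF/875 mH) = 0.826.
Overshoot: exp(−π·0.826/√(1−0.826²)) = 0.0101, i.e. 1.01%.

%OS ≈ 1.01%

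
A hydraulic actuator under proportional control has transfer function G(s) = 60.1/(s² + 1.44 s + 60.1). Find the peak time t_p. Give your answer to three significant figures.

t_p ≈ 0.407 s

Comparing the denominator to s² + 2ζω_n s + ω_n²: ω_n = √60.1 = 7.75 rad/s, and 2ζω_n = 1.44 so ζ = 1.44/(2·7.75) = 0.0929.
ω_d = 7.75·√(1 − 0.0929²) = 7.72 rad/s. Then t_p = π/ω_d = 0.407 s.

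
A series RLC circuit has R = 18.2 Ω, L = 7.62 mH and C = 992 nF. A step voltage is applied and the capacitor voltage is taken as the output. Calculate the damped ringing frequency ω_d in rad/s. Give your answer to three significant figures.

For a series RLC circuit (capacitor voltage as output), ω_n = 1/√(LC) = 1/√(7.62 mH · 992 nF) = 11500 rad/s.
ζ = (R/2)·√(C/L) = (18.2/2)·√(992 nF/7.62 mH) = 0.104.
The damped frequency ω_d = ω_n√(1−ζ²) = 11400 rad/s.

ω_d ≈ 11400 rad/s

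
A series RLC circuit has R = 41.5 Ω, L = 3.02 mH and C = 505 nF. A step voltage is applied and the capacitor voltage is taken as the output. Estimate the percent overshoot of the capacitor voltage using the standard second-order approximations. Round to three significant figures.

%OS ≈ 41.7%

For a series RLC circuit (capacitor voltage as output), ω_n = 1/√(LC) = 1/√(3.02 mH · 505 nF) = 25600 rad/s.
ζ = (R/2)·√(C/L) = (41.5/2)·√(505 nF/3.02 mH) = 0.268.
%OS = 100 e^{−πζ/√(1−ζ²)} with ζ = 0.268 gives 41.7%.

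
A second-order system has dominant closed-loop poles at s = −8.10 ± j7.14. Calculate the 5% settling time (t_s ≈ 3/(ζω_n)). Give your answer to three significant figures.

t_s ≈ 0.370 s

For poles at −σ ± jω_d, ζω_n = σ = 8.10, so t_s ≈ 3/σ = 0.370 s.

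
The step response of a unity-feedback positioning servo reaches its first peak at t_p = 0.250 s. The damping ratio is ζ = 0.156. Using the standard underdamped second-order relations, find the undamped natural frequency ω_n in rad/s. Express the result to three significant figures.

Peak time t_p = π/ω_d, so ω_d = π/t_p = π/0.250 = 12.6 rad/s.
ω_n = ω_d/√(1−ζ²) = 12.6/√0.976 = 12.7 rad/s.

ω_n ≈ 12.7 rad/s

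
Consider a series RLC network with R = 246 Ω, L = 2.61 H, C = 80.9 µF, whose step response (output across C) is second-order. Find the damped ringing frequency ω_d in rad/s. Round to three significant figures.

ω_d ≈ 50.2 rad/s

For a series RLC circuit (capacitor voltage as output), ω_n = 1/√(LC) = 1/√(2.61 H · 80.9 µF) = 68.8 rad/s.
ζ = (R/2)·√(C/L) = (246/2)·√(80.9 µF/2.61 H) = 0.685.
ω_d = ω_n√(1−ζ²) = 50.2 rad/s.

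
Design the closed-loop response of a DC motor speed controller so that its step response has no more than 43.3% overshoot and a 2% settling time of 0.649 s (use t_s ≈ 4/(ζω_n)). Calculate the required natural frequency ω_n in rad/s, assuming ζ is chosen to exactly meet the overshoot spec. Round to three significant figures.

ω_n ≈ 23.9 rad/s

ζ = −ln(OS)/√(π² + (ln OS)²). With OS = 0.433, ln OS = −0.8370 and ζ = 0.8370/3.251 = 0.257.
From t_s ≈ 4/(ζω_n): ω_n = 4/(ζ·t_s) = 4/(0.257·0.649) = 23.9 rad/s.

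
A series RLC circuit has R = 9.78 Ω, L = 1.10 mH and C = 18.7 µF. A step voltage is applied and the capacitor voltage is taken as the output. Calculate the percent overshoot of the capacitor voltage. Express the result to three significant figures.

For a series RLC circuit (capacitor voltage as output), ω_n = 1/√(LC) = 1/√(1.10 mH · 18.7 µF) = 6970 rad/s.
ζ = (R/2)·√(C/L) = (9.78/2)·√(18.7 µF/1.10 mH) = 0.638.
Overshoot: exp(−π·0.638/√(1−0.638²)) = 0.0743, i.e. 7.43%.

%OS ≈ 7.43%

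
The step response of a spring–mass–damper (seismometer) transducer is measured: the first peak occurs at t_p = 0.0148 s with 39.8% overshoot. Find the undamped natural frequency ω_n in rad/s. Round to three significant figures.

ω_n ≈ 221 rad/s

The overshoot fixes ζ = −ln(OS)/√(π²+ln²(OS)) = 0.281.
t_p = π/ω_d ⇒ ω_d = 212 rad/s; then ω_n = ω_d/√(1−ζ²) = 221 rad/s.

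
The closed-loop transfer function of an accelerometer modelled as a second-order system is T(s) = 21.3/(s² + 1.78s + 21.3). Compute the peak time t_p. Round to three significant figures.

Comparing the denominator to s² + 2ζω_n s + ω_n²: ω_n = √21.3 = 4.62 rad/s, and 2ζω_n = 1.78 so ζ = 1.78/(2·4.62) = 0.193.
ω_d = 4.62·√(1 − 0.193²) = 4.53 rad/s. Then t_p = π/ω_d = 0.694 s.

t_p ≈ 0.694 s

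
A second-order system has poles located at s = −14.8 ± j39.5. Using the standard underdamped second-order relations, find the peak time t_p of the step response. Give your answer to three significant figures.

t_p = π/ω_d with ω_d = 39.5 (the imaginary part), so t_p = 0.0795 s.

t_p ≈ 0.0795 s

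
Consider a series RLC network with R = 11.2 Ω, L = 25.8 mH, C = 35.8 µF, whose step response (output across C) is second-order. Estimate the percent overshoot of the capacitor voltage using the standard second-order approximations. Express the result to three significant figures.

%OS ≈ 51.2%

For a series RLC circuit (capacitor voltage as output), ω_n = 1/√(LC) = 1/√(25.8 mH · 35.8 µF) = 1040 rad/s.
ζ = (R/2)·√(C/L) = (11.2/2)·√(35.8 µF/25.8 mH) = 0.209.
%OS = 100 e^{−πζ/√(1−ζ²)} with ζ = 0.209 gives 51.2%.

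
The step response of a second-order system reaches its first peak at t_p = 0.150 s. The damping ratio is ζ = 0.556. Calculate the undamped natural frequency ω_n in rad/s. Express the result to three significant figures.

ω_n ≈ 25.2 rad/s

Peak time t_p = π/ω_d, so ω_d = π/t_p = π/0.150 = 20.9 rad/s.
ω_n = ω_d/√(1−ζ²) = 20.9/√0.691 = 25.2 rad/s.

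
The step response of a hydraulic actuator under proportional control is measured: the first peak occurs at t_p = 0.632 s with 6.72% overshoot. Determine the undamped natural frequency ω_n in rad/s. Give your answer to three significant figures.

ω_n ≈ 6.55 rad/s

The overshoot fixes ζ = −ln(OS)/√(π²+ln²(OS)) = 0.652.
t_p = π/ω_d ⇒ ω_d = 4.97 rad/s; then ω_n = ω_d/√(1−ζ²) = 6.55 rad/s.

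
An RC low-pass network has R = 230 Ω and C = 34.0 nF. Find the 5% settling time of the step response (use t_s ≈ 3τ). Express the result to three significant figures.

t_s ≈ 0.0000235 s

τ = RC = 230 × 34.0 nF = 0.00000782 s.
t_s ≈ 3τ = 0.0000235 s.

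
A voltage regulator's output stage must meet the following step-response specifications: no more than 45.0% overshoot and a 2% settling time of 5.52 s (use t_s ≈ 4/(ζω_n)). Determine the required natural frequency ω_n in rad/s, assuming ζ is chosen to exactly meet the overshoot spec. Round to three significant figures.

From %OS = 100·exp(−πζ/√(1−ζ²)), invert to get ζ = −ln(OS)/√(π² + ln²(OS)) with OS = 0.450.
−ln 0.450 = 0.7985, so ζ = 0.7985/√(π² + 0.6376) = 0.246.
From t_s ≈ 4/(ζω_n): ω_n = 4/(ζ·t_s) = 4/(0.246·5.52) = 2.94 rad/s.

ω_n ≈ 2.94 rad/s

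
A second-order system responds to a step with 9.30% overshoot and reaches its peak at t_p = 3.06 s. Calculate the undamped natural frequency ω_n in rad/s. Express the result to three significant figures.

From the overshoot, ζ = −ln(OS)/√(π²+ln²(OS)) = 0.603.
From t_p = π/ω_d, ω_d = π/3.06 = 1.03 rad/s, so ω_n = ω_d/√(1−ζ²) = 1.29 rad/s.

ω_n ≈ 1.29 rad/s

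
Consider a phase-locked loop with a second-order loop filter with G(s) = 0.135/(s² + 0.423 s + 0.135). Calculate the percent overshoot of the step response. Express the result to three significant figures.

Comparing the denominator to s² + 2ζω_n s + ω_n²: ω_n = √0.135 = 0.367 rad/s, and 2ζω_n = 0.423 so ζ = 0.423/(2·0.367) = 0.576.
%OS = 100·exp(−πζ/√(1−ζ²)) = 11.0%.

%OS ≈ 11.0%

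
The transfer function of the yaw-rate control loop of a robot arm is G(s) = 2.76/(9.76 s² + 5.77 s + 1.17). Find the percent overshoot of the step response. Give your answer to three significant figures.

%OS ≈ 0.579%

Dividing through by 9.76: denominator becomes s² + 0.5912 s + 0.1199.
So ω_n = √0.1199 = 0.346 rad/s and ζ = 0.5912/(2·0.346) = 0.854.
Overshoot: exp(−π·0.854/√(1−0.854²)) = 0.00579, i.e. 0.579%.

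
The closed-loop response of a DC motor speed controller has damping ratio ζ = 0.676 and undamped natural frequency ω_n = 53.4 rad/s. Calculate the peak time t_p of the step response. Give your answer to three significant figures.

t_p ≈ 0.0798 s

The damped frequency is ω_d = ω_n√(1−ζ²) = 53.4·√(1−0.457) = 39.4 rad/s.
Peak time t_p = π/ω_d = π/39.4 = 0.0798 s.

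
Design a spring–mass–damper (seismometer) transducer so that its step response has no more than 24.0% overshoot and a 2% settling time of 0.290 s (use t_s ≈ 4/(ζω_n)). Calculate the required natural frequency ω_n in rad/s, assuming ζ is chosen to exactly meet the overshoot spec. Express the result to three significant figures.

Inverting the overshoot relation: ζ = |ln 0.240|/√(π² + ln²0.240) = 0.414.
From t_s ≈ 4/(ζω_n): ω_n = 4/(ζ·t_s) = 4/(0.414·0.290) = 33.3 rad/s.

ω_n ≈ 33.3 rad/s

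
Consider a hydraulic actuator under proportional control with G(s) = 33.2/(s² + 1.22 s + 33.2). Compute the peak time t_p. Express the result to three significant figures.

ω_n = √33.2 = 5.76 rad/s; ζ = 1.22/(2·5.76) = 0.106.
ω_d = ω_n√(1−ζ²) = 5.73 rad/s. Then t_p = π/ω_d = 0.548 s.

t_p ≈ 0.548 s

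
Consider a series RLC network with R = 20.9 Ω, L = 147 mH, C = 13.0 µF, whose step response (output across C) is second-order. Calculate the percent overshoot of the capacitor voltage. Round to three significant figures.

For a series RLC circuit (capacitor voltage as output), ω_n = 1/√(LC) = 1/√(147 mH · 13.0 µF) = 723 rad/s.
ζ = (R/2)·√(C/L) = (20.9/2)·√(13.0 µF/147 mH) = 0.0983.
%OS = 100·exp(−πζ/√(1−ζ²)) = 73.3%.

%OS ≈ 73.3%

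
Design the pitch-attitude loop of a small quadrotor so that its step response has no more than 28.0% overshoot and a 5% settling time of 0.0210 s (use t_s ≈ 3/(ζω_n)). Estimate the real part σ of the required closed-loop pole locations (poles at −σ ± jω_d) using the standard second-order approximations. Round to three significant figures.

The settling-time spec alone fixes σ = ζω_n = 3/t_s = 3/0.0210 = 143.
(Overshoot then fixes ζ = 0.376 and hence ω_d = σ·√(1−ζ²)/ζ = 353 rad/s.)

σ ≈ 143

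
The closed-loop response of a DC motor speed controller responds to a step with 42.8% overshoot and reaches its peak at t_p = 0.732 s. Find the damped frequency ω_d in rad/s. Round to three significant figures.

t_p = π/ω_d, so ω_d = π/0.732 = 4.29 rad/s.

ω_d ≈ 4.29 rad/s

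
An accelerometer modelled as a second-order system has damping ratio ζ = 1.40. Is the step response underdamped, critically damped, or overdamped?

Since ζ = 1.40 > 1, the system is overdamped.

overdamped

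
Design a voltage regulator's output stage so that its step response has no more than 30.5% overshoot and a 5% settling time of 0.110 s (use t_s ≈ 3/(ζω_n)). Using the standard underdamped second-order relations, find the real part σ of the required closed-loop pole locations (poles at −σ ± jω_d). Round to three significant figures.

σ ≈ 27.3

The settling-time spec alone fixes σ = ζω_n = 3/t_s = 3/0.110 = 27.3.
(Overshoot then fixes ζ = 0.354 and hence ω_d = σ·√(1−ζ²)/ζ = 72.2 rad/s.)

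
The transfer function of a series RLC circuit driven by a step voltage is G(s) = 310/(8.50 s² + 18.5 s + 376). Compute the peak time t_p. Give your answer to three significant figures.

Dividing through by 8.50: denominator becomes s² + 2.176 s + 44.24.
So ω_n = √44.24 = 6.65 rad/s and ζ = 2.176/(2·6.65) = 0.164.
The damped frequency ω_d = ω_n√(1−ζ²) = 6.56 rad/s. t_p = π/ω_d = 0.479 s.

t_p ≈ 0.479 s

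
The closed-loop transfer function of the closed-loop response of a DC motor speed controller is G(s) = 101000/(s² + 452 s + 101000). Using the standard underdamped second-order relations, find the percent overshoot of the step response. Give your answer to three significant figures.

Matching coefficients with s² + 2ζω_n s + ω_n² gives ω_n² = 101000 ⇒ ω_n = 318 rad/s, and ζ = 452/(2ω_n) = 0.711.
%OS = 100·exp(−πζ/√(1−ζ²)) = 4.17%.

%OS ≈ 4.17%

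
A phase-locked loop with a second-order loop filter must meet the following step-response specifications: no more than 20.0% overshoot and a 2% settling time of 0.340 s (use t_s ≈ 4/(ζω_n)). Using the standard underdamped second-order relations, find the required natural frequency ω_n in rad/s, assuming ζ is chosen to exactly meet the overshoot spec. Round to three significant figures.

Inverting the overshoot relation: ζ = |ln 0.200|/√(π² + ln²0.200) = 0.456.
Then ω_n = 4/(ζ t_s) = 4/(0.456 × 0.340) = 25.8 rad/s.

ω_n ≈ 25.8 rad/s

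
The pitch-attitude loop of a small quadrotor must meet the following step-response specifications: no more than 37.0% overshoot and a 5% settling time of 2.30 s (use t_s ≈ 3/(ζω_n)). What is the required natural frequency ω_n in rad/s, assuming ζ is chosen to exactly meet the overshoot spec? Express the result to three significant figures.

From %OS = 100·exp(−πζ/√(1−ζ²)), invert to get ζ = −ln(OS)/√(π² + ln²(OS)) with OS = 0.370.
−ln 0.370 = 0.9943, so ζ = 0.9943/√(π² + 0.9885) = 0.302.
From t_s ≈ 3/(ζω_n): ω_n = 3/(ζ·t_s) = 3/(0.302·2.30) = 4.32 rad/s.

ω_n ≈ 4.32 rad/s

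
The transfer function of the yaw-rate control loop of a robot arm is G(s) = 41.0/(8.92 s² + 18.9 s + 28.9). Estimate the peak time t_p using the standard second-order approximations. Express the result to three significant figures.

t_p ≈ 2.16 s

Dividing through by 8.92: denominator becomes s² + 2.119 s + 3.240.
So ω_n = √3.240 = 1.80 rad/s and ζ = 2.119/(2·1.80) = 0.589.
ω_d = ω_n√(1−ζ²) = 1.46 rad/s. t_p = π/ω_d = 2.16 s.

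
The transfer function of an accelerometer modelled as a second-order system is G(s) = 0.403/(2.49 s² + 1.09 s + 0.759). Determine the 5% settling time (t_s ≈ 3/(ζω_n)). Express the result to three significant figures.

Dividing through by 2.49: denominator becomes s² + 0.4378 s + 0.3048.
So ω_n = √0.3048 = 0.552 rad/s and ζ = 0.4378/(2·0.552) = 0.396.
t_s ≈ 3/(ζω_n) = 13.7 s.

t_s ≈ 13.7 s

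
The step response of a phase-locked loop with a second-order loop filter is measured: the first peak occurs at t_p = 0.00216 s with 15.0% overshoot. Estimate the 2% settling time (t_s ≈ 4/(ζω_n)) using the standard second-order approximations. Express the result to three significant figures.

ζ from %OS: ζ = |ln 0.150|/√(π²+ln²0.150) = 0.517.
From t_p = π/ω_d, ω_d = π/0.00216 = 1450 rad/s, so ω_n = ω_d/√(1−ζ²) = 1700 rad/s.
t_s ≈ 4/(ζω_n) = 4/(0.517·1700) = 0.00455 s.

t_s ≈ 0.00455 s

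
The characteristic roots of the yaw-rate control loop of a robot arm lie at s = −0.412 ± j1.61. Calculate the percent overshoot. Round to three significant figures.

The poles are at −σ ± jω_d with σ = 0.412 and ω_d = 1.61, so ω_n = √(σ²+ω_d²) = 1.66 rad/s and ζ = σ/ω_n = 0.248.
%OS = 100 e^{−πζ/√(1−ζ²)} with ζ = 0.248 gives 44.8%.

%OS ≈ 44.8%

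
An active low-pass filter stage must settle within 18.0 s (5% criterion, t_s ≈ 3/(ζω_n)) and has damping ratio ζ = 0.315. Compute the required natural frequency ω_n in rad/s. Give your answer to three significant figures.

ω_n ≈ 0.529 rad/s

Rearranging t_s ≈ 3/(ζω_n) gives ω_n = 3/(ζ·t_s) = 3/(0.315 × 18.0) = 0.529 rad/s.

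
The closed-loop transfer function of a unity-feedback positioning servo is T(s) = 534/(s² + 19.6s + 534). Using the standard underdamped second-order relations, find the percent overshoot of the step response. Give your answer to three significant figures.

ω_n = √534 = 23.1 rad/s; ζ = 19.6/(2·23.1) = 0.424.
%OS = 100·exp(−πζ/√(1−ζ²)) = 23.0%.

%OS ≈ 23.0%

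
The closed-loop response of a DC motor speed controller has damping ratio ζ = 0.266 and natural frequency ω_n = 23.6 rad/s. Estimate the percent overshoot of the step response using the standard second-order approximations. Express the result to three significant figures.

%OS ≈ 42.0%

For an underdamped second-order system, %OS = 100·exp(−πζ/√(1−ζ²)).
πζ/√(1−ζ²) = π·0.266/√(1−0.0708) = 0.8669, so %OS = 100·e^(−0.8669) = 42.0%.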